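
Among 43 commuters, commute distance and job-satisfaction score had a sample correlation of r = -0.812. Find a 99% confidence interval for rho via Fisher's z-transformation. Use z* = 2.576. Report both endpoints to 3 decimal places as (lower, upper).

(-0.912, -0.620)

Fisher z: z_r = atanh(r) = ½·ln((1+(-0.812))/(1−(-0.812))) = -1.132872
SE(z) = 1/√(n−3) = 1/√40 = 0.158114
99% ⇒ z* = 2.576; margin = 2.576·0.158114 = 0.407302
CI on z-scale: (-1.540174, -0.725570)
Back-transform: tanh(-1.540174) = -0.912150, tanh(-0.725570) = -0.620348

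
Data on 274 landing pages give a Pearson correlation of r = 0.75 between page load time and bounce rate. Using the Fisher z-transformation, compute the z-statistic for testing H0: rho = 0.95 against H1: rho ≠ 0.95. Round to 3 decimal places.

-14.138

Fisher z: atanh(0.75) = 0.972955, atanh(0.95) = 1.831781
z = (z_r − z_0)·√(n−3) = (0.972955 − 1.831781)·√271 = -0.858826 · 16.462078 = -14.138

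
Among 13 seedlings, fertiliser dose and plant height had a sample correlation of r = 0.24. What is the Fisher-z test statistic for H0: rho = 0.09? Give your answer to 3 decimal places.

0.489

z_r = atanh(0.24) = 0.244774,  z_0 = atanh(0.09) = 0.090244
SE = 1/√(n−3) = 1/√10 = 0.316228
z = (z_r − z_0)/SE = (0.244774 − 0.090244) / 0.316228 = 0.154530 / 0.316228 = 0.489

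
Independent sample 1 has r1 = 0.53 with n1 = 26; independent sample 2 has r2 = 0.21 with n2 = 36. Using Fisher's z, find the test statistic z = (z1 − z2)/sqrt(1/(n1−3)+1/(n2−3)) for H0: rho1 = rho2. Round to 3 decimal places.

Fisher z-transforms: z1 = atanh(0.53) = 0.590145, z2 = atanh(0.21) = 0.213171; difference d = 0.376974
Var(d) = 1/23 + 1/33 = 0.0434783 + 0.0303030 = 0.0737813
z = d/√Var(d) = 0.376974 / √0.0737813 = 0.376974 / 0.271627 = 1.388

1.388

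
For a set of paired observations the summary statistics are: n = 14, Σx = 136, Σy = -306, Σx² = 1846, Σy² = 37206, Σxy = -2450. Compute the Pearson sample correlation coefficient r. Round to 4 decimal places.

0.1306

Numerator: nΣxy − (Σx)(Σy) = 14·(-2450) − (136)(-306) = 7316
Denominator: √[(nΣx²−(Σx)²)(nΣy²−(Σy)²)]
  nΣx²−(Σx)² = 14·1846 − 18496 = 7348;  nΣy²−(Σy)² = 14·37206 − 93636 = 427248
  √(7348·427248) = √3139418304 = 56030.5123
r = 7316 / 56030.5123 = 0.1306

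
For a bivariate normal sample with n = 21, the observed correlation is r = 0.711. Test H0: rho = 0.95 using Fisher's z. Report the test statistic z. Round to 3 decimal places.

Fisher z: atanh(0.711) = 0.889203, atanh(0.95) = 1.831781
z = (z_r − z_0)·√(n−3) = (0.889203 − 1.831781)·√18 = -0.942578 · 4.242641 = -3.999

-3.999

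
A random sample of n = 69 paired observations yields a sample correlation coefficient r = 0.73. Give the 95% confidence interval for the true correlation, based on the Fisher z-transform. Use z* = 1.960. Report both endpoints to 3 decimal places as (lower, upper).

(0.596, 0.824)

z_r = atanh(0.73) = 0.928727;  SE = 1/√(n−3) = 1/√66 = 0.123091
z-limits: 0.928727 ± 1.960·0.123091 = 0.928727 ± 0.241258 = [0.687469, 1.169985]
ρ-limits: (tanh 0.687469, tanh 1.169985) = (0.596, 0.824)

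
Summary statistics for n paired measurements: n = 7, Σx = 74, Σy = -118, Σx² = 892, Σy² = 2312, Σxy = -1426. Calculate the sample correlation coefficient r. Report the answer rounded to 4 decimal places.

-0.9488

Numerator: nΣxy − (Σx)(Σy) = 7·(-1426) − (74)(-118) = -1250
Denominator: √[(nΣx²−(Σx)²)(nΣy²−(Σy)²)]
  nΣx²−(Σx)² = 7·892 − 5476 = 768;  nΣy²−(Σy)² = 7·2312 − 13924 = 2260
  √(768·2260) = √1735680 = 1317.4521
r = -1250 / 1317.4521 = -0.9488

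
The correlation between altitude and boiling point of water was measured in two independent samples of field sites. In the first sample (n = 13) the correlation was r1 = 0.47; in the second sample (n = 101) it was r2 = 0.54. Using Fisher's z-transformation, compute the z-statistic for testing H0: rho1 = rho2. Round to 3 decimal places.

z1 = atanh(0.47) = 0.510070,  z2 = atanh(0.54) = 0.604156
SE = √(1/(n1−3) + 1/(n2−3)) = √(1/10 + 1/98) = √(0.1000000 + 0.0102041) = √0.1102041 = 0.331970
z = (z1 − z2)/SE = (0.510070 − 0.604156) / 0.331970 = -0.094086 / 0.331970 = -0.283

-0.283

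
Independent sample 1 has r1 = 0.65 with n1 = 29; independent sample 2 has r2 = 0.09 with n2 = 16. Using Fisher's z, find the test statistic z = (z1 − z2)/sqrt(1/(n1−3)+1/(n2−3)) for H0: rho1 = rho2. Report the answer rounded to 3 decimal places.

Fisher z-transforms: z1 = atanh(0.65) = 0.775299, z2 = atanh(0.09) = 0.090244; difference d = 0.685055
Var(d) = 1/26 + 1/13 = 0.0384615 + 0.0769231 = 0.1153846
z = d/√Var(d) = 0.685055 / √0.1153846 = 0.685055 / 0.339683 = 2.017

2.017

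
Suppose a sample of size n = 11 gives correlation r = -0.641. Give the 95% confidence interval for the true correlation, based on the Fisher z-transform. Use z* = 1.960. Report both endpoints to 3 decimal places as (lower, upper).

Fisher z: z_r = atanh(r) = ½·ln((1+(-0.641))/(1−(-0.641))) = -0.759869
SE(z) = 1/√(n−3) = 1/√8 = 0.353553
95% ⇒ z* = 1.960; margin = 1.960·0.353553 = 0.692964
CI on z-scale: (-1.452833, -0.066905)
Back-transform: tanh(-1.452833) = -0.896252, tanh(-0.066905) = -0.066805

(-0.896, -0.067)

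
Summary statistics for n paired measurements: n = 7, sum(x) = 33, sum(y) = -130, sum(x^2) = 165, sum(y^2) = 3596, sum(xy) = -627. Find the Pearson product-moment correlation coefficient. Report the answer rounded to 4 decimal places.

-0.1340

Numerator: nΣxy − (Σx)(Σy) = 7·(-627) − (33)(-130) = -99
Denominator: √[(nΣx²−(Σx)²)(nΣy²−(Σy)²)]
  nΣx²−(Σx)² = 7·165 − 1089 = 66;  nΣy²−(Σy)² = 7·3596 − 16900 = 8272
  √(66·8272) = √545952 = 738.8856
r = -99 / 738.8856 = -0.1340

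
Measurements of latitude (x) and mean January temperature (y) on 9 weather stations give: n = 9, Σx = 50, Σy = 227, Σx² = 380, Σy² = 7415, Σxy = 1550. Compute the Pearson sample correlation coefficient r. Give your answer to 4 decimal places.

S_xy = nΣxy − ΣxΣy = 9·1550 − 50·227 = 13950 − 11350 = 2600
S_xx = nΣx² − (Σx)² = 9·380 − 50² = 3420 − 2500 = 920
S_yy = nΣy² − (Σy)² = 9·7415 − 227² = 66735 − 51529 = 15206
r = S_xy / √(S_xx·S_yy) = 2600 / √(920·15206) = 2600 / √13989520 = 2600 / 3740.2567 = 0.6951

0.6951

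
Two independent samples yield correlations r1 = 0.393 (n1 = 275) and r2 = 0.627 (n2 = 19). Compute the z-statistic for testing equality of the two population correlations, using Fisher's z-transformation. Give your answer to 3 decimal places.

-1.248

Fisher z-transforms: z1 = atanh(0.393) = 0.415343, z2 = atanh(0.627) = 0.736457; difference d = -0.321114
Var(d) = 1/272 + 1/16 = 0.0036765 + 0.0625000 = 0.0661765
z = d/√Var(d) = -0.321114 / √0.0661765 = -0.321114 / 0.257248 = -1.248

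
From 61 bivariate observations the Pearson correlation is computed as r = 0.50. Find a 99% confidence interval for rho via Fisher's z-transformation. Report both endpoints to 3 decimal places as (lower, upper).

(0.208, 0.710)

z_r = atanh(0.50) = 0.549306;  SE = 1/√(n−3) = 1/√58 = 0.131306
z-limits: 0.549306 ± 2.576·0.131306 = 0.549306 ± 0.338244 = [0.211062, 0.887550]
ρ-limits: (tanh 0.211062, tanh 0.887550) = (0.208, 0.710)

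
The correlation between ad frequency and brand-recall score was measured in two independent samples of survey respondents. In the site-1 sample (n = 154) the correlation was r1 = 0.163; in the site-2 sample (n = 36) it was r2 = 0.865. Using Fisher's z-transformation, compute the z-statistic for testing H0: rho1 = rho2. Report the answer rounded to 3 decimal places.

z1 = atanh(0.163) = 0.164467,  z2 = atanh(0.865) = 1.312871
SE = √(1/(n1−3) + 1/(n2−3)) = √(1/151 + 1/33) = √(0.0066225 + 0.0303030) = √0.0369255 = 0.192160
z = (z1 − z2)/SE = (0.164467 − 1.312871) / 0.192160 = -1.148404 / 0.192160 = -5.976

-5.976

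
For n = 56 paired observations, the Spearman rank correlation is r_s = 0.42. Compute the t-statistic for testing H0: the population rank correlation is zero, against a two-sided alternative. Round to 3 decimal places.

1 − r_s² = 1 − 0.1764 = 0.8236;  √(1−r_s²) = 0.907524
√(n−2) = √54 = 7.348469
t = r_s·√(n−2)/√(1−r_s²) = 0.42 · 7.348469 / 0.907524 = 3.401

3.401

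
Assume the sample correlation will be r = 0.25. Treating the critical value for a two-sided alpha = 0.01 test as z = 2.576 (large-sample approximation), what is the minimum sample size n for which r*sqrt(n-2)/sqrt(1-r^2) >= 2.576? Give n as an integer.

r√(n−2)/√(1−r²) ≥ 2.576  ⇔  n−2 ≥ (2.576)²·(1−r²)/r²
(1−r²)/r² = (1−0.0625)/0.0625 = 15.0000
n ≥ 2 + 6.635776·15.0000 = 2 + 99.5366 = 101.5366
⌈101.5366⌉ = 102

102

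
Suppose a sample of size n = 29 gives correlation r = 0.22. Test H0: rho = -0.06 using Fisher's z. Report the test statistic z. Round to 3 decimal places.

Fisher z: atanh(0.22) = 0.223656, atanh(-0.06) = -0.060072
z = (z_r − z_0)·√(n−3) = (0.223656 − (-0.060072))·√26 = 0.283728 · 5.099020 = 1.447

1.447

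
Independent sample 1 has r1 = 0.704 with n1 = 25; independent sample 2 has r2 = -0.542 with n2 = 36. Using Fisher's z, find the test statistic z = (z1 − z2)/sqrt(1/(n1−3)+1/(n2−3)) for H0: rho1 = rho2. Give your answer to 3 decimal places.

z1 = atanh(0.704) = 0.875187,  z2 = atanh(-0.542) = -0.606983
SE = √(1/(n1−3) + 1/(n2−3)) = √(1/22 + 1/33) = √(0.0454545 + 0.0303030) = √0.0757575 = 0.275241
z = (z1 − z2)/SE = (0.875187 − (-0.606983)) / 0.275241 = 1.482170 / 0.275241 = 5.385

5.385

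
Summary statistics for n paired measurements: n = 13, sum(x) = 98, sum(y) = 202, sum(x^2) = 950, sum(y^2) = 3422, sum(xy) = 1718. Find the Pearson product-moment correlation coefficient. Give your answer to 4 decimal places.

0.7982

S_xy = nΣxy − ΣxΣy = 13·1718 − 98·202 = 22334 − 19796 = 2538
S_xx = nΣx² − (Σx)² = 13·950 − 98² = 12350 − 9604 = 2746
S_yy = nΣy² − (Σy)² = 13·3422 − 202² = 44486 − 40804 = 3682
r = S_xy / √(S_xx·S_yy) = 2538 / √(2746·3682) = 2538 / √10110772 = 2538 / 3179.7440 = 0.7982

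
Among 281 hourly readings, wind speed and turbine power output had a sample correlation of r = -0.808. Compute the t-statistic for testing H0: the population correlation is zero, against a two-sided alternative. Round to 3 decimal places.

-22.907

t = r·√(n−2) / √(1−r²) with r = -0.808, n = 281
  = -0.808·√279 / √(1 − 0.652864)
  = -0.808·16.703293 / 0.589182
  = -13.496261 / 0.589182 = -22.907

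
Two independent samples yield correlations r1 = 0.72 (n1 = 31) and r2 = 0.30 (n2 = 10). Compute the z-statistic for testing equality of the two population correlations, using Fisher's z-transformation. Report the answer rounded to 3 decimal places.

1.415

Fisher z-transforms: z1 = atanh(0.72) = 0.907645, z2 = atanh(0.30) = 0.309520; difference d = 0.598125
Var(d) = 1/28 + 1/7 = 0.0357143 + 0.1428571 = 0.1785714
z = d/√Var(d) = 0.598125 / √0.1785714 = 0.598125 / 0.422577 = 1.415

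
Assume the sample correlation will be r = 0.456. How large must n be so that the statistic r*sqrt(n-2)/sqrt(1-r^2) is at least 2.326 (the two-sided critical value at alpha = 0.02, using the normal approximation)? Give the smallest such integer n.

r√(n−2)/√(1−r²) ≥ 2.326  ⇔  n−2 ≥ (2.326)²·(1−r²)/r²
(1−r²)/r² = (1−0.207936)/0.207936 = 3.8092
n ≥ 2 + 5.410276·3.8092 = 2 + 20.6088 = 22.6088
⌈22.6088⌉ = 23

23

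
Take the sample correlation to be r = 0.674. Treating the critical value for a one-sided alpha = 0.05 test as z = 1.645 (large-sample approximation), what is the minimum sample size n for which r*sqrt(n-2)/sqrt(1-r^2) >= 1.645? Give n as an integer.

Need r·√(n−2)/√(1−r²) ≥ 1.645
√(n−2) ≥ 1.645·√(1−0.454276) / 0.674 = 1.645·0.738731 / 0.674 = 1.8030
n−2 ≥ 3.2508  ⇒  n ≥ 5.2508
Smallest integer n = 6

6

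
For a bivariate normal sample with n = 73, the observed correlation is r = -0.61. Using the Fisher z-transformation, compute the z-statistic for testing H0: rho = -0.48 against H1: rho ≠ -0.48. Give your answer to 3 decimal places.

-1.556

z_r = atanh(-0.61) = -0.708921,  z_0 = atanh(-0.48) = -0.522984
SE = 1/√(n−3) = 1/√70 = 0.119523
z = (z_r − z_0)/SE = (-0.708921 − (-0.522984)) / 0.119523 = -0.185937 / 0.119523 = -1.556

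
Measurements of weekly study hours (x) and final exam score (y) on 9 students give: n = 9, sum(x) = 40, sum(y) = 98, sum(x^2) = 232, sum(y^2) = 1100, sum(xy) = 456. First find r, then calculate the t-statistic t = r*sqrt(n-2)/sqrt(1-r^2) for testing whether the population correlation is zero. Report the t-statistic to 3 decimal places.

1.464

Numerator: nΣxy − (Σx)(Σy) = 9·456 − (40)(98) = 184
Denominator: √[(nΣx²−(Σx)²)(nΣy²−(Σy)²)]
  nΣx²−(Σx)² = 9·232 − 1600 = 488;  nΣy²−(Σy)² = 9·1100 − 9604 = 296
  √(488·296) = √144448 = 380.0632
r = 184 / 380.0632 = 0.4841
t = r·√(n−2)/√(1−r²) = 0.4841·√7 / √(1−0.234353) = 1.280808 / 0.875013 = 1.464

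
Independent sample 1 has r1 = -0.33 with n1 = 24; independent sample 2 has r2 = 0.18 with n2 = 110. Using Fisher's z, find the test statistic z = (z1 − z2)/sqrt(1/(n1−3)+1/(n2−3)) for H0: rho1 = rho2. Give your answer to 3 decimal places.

z1 = atanh(-0.33) = -0.342828,  z2 = atanh(0.18) = 0.181983
SE = √(1/(n1−3) + 1/(n2−3)) = √(1/21 + 1/107) = √(0.0476190 + 0.0093458) = √0.0569648 = 0.238673
z = (z1 − z2)/SE = (-0.342828 − 0.181983) / 0.238673 = -0.524811 / 0.238673 = -2.199

-2.199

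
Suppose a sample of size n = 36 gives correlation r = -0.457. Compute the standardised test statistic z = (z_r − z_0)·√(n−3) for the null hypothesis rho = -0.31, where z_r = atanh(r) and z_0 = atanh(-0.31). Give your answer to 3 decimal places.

-0.994

z_r = atanh(-0.457) = -0.493513,  z_0 = atanh(-0.31) = -0.320545
SE = 1/√(n−3) = 1/√33 = 0.174078
z = (z_r − z_0)/SE = (-0.493513 − (-0.320545)) / 0.174078 = -0.172968 / 0.174078 = -0.994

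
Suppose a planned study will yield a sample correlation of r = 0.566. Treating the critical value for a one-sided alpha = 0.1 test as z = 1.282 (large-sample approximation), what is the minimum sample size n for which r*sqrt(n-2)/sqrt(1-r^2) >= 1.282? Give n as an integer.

6

r√(n−2)/√(1−r²) ≥ 1.282  ⇔  n−2 ≥ (1.282)²·(1−r²)/r²
(1−r²)/r² = (1−0.320356)/0.320356 = 2.1215
n ≥ 2 + 1.643524·2.1215 = 2 + 3.4867 = 5.4867
⌈5.4867⌉ = 6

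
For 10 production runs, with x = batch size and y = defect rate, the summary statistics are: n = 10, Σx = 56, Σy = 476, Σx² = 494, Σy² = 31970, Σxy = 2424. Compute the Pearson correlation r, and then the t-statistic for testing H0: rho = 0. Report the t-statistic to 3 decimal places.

-0.537

Numerator: nΣxy − (Σx)(Σy) = 10·2424 − (56)(476) = -2416
Denominator: √[(nΣx²−(Σx)²)(nΣy²−(Σy)²)]
  nΣx²−(Σx)² = 10·494 − 3136 = 1804;  nΣy²−(Σy)² = 10·31970 − 226576 = 93124
  √(1804·93124) = √167995696 = 12961.3154
r = -2416 / 12961.3154 = -0.1864
t = r·√(n−2)/√(1−r²) = -0.1864·√8 / √(1−0.034745) = -0.527219 / 0.982474 = -0.537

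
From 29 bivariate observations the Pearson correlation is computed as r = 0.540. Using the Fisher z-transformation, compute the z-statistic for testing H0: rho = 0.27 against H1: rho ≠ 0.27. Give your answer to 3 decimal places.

1.669

Fisher z: atanh(0.540) = 0.604156, atanh(0.27) = 0.276864
z = (z_r − z_0)·√(n−3) = (0.604156 − 0.276864)·√26 = 0.327292 · 5.099020 = 1.669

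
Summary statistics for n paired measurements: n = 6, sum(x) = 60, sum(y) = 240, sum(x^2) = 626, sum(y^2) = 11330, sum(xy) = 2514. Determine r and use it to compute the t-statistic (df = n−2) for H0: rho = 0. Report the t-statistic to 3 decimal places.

Numerator: nΣxy − (Σx)(Σy) = 6·2514 − (60)(240) = 684
Denominator: √[(nΣx²−(Σx)²)(nΣy²−(Σy)²)]
  nΣx²−(Σx)² = 6·626 − 3600 = 156;  nΣy²−(Σy)² = 6·11330 − 57600 = 10380
  √(156·10380) = √1619280 = 1272.5093
r = 684 / 1272.5093 = 0.5375
t = r·√(n−2)/√(1−r²) = 0.5375·√4 / √(1−0.288906) = 1.075000 / 0.843264 = 1.275

1.275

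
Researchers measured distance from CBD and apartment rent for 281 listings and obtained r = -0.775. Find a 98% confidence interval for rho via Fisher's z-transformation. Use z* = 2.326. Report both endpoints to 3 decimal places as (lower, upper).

(-0.825, -0.713)

Fisher z: z_r = atanh(r) = ½·ln((1+(-0.775))/(1−(-0.775))) = -1.032728
SE(z) = 1/√(n−3) = 1/√278 = 0.059976
98% ⇒ z* = 2.326; margin = 2.326·0.059976 = 0.139504
CI on z-scale: (-1.172232, -0.893224)
Back-transform: tanh(-1.172232) = -0.824986, tanh(-0.893224) = -0.712982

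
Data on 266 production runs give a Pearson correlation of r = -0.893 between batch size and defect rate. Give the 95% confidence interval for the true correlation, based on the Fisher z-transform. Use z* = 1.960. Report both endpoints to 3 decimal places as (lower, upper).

(-0.915, -0.866)

Fisher z: z_r = atanh(r) = ½·ln((1+(-0.893))/(1−(-0.893))) = -1.436545
SE(z) = 1/√(n−3) = 1/√263 = 0.061663
95% ⇒ z* = 1.960; margin = 1.960·0.061663 = 0.120859
CI on z-scale: (-1.557404, -1.315686)
Back-transform: tanh(-1.557404) = -0.914999, tanh(-1.315686) = -0.865707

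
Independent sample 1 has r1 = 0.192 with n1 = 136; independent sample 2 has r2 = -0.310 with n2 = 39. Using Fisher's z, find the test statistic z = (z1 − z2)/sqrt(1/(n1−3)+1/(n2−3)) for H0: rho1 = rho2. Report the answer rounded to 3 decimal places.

2.741

z1 = atanh(0.192) = 0.194413,  z2 = atanh(-0.310) = -0.320545
SE = √(1/(n1−3) + 1/(n2−3)) = √(1/133 + 1/36) = √(0.0075188 + 0.0277778) = √0.0352966 = 0.187874
z = (z1 − z2)/SE = (0.194413 − (-0.320545)) / 0.187874 = 0.514958 / 0.187874 = 2.741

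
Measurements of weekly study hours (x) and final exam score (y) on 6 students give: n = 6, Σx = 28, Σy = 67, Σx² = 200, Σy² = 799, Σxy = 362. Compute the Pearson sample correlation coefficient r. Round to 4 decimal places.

0.8310

Numerator: nΣxy − (Σx)(Σy) = 6·362 − (28)(67) = 296
Denominator: √[(nΣx²−(Σx)²)(nΣy²−(Σy)²)]
  nΣx²−(Σx)² = 6·200 − 784 = 416;  nΣy²−(Σy)² = 6·799 − 4489 = 305
  √(416·305) = √126880 = 356.2022
r = 296 / 356.2022 = 0.8310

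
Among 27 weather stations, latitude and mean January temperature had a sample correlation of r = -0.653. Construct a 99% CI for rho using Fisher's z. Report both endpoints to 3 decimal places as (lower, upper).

(-0.863, -0.249)

Fisher z: z_r = atanh(r) = ½·ln((1+(-0.653))/(1−(-0.653))) = -0.780511
SE(z) = 1/√(n−3) = 1/√24 = 0.204124
99% ⇒ z* = 2.576; margin = 2.576·0.204124 = 0.525823
CI on z-scale: (-1.306334, -0.254688)
Back-transform: tanh(-1.306334) = -0.863345, tanh(-0.254688) = -0.249320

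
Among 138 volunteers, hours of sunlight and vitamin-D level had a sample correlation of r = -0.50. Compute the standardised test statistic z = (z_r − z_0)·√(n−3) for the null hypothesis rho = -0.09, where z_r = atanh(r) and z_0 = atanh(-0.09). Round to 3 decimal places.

Fisher z: atanh(-0.50) = -0.549306, atanh(-0.09) = -0.090244
z = (z_r − z_0)·√(n−3) = (-0.549306 − (-0.090244))·√135 = -0.459062 · 11.618950 = -5.334

-5.334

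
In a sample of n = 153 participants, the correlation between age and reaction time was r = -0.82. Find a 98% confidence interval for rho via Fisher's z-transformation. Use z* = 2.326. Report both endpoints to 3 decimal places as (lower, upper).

(-0.873, -0.747)

z_r = atanh(-0.82) = -1.156817;  SE = 1/√(n−3) = 1/√150 = 0.081650
z-limits: -1.156817 ± 2.326·0.081650 = -1.156817 ± 0.189918 = [-1.346735, -0.966899]
ρ-limits: (tanh -1.346735, tanh -0.966899) = (-0.873, -0.747)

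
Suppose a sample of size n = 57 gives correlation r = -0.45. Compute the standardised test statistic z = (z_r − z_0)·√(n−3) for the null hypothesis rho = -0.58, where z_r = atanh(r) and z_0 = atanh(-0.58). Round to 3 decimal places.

1.306

Fisher z: atanh(-0.45) = -0.484700, atanh(-0.58) = -0.662463
z = (z_r − z_0)·√(n−3) = (-0.484700 − (-0.662463))·√54 = 0.177763 · 7.348469 = 1.306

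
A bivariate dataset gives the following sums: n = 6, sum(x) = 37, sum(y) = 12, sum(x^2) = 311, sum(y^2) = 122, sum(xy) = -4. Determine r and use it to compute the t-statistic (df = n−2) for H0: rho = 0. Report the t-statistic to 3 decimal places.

Numerator: nΣxy − (Σx)(Σy) = 6·(-4) − (37)(12) = -468
Denominator: √[(nΣx²−(Σx)²)(nΣy²−(Σy)²)]
  nΣx²−(Σx)² = 6·311 − 1369 = 497;  nΣy²−(Σy)² = 6·122 − 144 = 588
  √(497·588) = √292236 = 540.5886
r = -468 / 540.5886 = -0.8657
t = r·√(n−2)/√(1−r²) = -0.8657·√4 / √(1−0.749436) = -1.731400 / 0.500564 = -3.459

-3.459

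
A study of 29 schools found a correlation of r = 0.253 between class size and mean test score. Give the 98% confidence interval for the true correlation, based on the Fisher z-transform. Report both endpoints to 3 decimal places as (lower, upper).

Fisher z: z_r = atanh(r) = ½·ln((1+0.253)/(1−0.253)) = 0.258615
SE(z) = 1/√(n−3) = 1/√26 = 0.196116
98% ⇒ z* = 2.326; margin = 2.326·0.196116 = 0.456166
CI on z-scale: (-0.197551, 0.714781)
Back-transform: tanh(-0.197551) = -0.195021, tanh(0.714781) = 0.613666

(-0.195, 0.614)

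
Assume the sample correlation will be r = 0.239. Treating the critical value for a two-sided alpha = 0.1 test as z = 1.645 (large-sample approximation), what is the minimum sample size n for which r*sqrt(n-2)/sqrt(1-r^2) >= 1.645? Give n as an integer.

Need r·√(n−2)/√(1−r²) ≥ 1.645
√(n−2) ≥ 1.645·√(1−0.057121) / 0.239 = 1.645·0.971020 / 0.239 = 6.6834
n−2 ≥ 44.6678  ⇒  n ≥ 46.6678
Smallest integer n = 47

47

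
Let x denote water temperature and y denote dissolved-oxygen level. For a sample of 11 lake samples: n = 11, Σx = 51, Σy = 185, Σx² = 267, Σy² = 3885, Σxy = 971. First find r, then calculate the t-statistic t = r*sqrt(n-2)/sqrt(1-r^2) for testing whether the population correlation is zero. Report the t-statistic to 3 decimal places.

3.270

Numerator: nΣxy − (Σx)(Σy) = 11·971 − (51)(185) = 1246
Denominator: √[(nΣx²−(Σx)²)(nΣy²−(Σy)²)]
  nΣx²−(Σx)² = 11·267 − 2601 = 336;  nΣy²−(Σy)² = 11·3885 − 34225 = 8510
  √(336·8510) = √2859360 = 1690.9642
r = 1246 / 1690.9642 = 0.7369
t = r·√(n−2)/√(1−r²) = 0.7369·√9 / √(1−0.543022) = 2.210700 / 0.676001 = 3.270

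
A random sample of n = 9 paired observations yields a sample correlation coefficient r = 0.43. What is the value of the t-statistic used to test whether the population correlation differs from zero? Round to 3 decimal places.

1 − r² = 1 − 0.1849 = 0.8151;  √(1−r²) = 0.902829
√(n−2) = √7 = 2.645751
t = r·√(n−2)/√(1−r²) = 0.43 · 2.645751 / 0.902829 = 1.260

1.260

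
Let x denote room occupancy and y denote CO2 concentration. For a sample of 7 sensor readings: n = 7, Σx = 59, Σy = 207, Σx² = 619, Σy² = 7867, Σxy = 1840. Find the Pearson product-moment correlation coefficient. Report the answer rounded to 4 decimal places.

S_xy = nΣxy − ΣxΣy = 7·1840 − 59·207 = 12880 − 12213 = 667
S_xx = nΣx² − (Σx)² = 7·619 − 59² = 4333 − 3481 = 852
S_yy = nΣy² − (Σy)² = 7·7867 − 207² = 55069 − 42849 = 12220
r = S_xy / √(S_xx·S_yy) = 667 / √(852·12220) = 667 / √10411440 = 667 / 3226.6763 = 0.2067

0.2067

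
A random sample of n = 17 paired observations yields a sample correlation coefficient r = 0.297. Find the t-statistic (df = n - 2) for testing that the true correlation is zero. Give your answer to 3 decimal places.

1.205

1 − r² = 1 − 0.088209 = 0.911791;  √(1−r²) = 0.954877
√(n−2) = √15 = 3.872983
t = r·√(n−2)/√(1−r²) = 0.297 · 3.872983 / 0.954877 = 1.205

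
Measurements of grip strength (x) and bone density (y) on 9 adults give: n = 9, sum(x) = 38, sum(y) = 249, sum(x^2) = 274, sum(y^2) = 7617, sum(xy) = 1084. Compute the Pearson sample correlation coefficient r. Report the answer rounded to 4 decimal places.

0.1136

Numerator: nΣxy − (Σx)(Σy) = 9·1084 − (38)(249) = 294
Denominator: √[(nΣx²−(Σx)²)(nΣy²−(Σy)²)]
  nΣx²−(Σx)² = 9·274 − 1444 = 1022;  nΣy²−(Σy)² = 9·7617 − 62001 = 6552
  √(1022·6552) = √6696144 = 2587.6909
r = 294 / 2587.6909 = 0.1136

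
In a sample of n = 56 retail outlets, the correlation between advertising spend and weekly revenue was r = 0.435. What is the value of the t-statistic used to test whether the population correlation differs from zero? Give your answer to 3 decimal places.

3.550

1 − r² = 1 − 0.189225 = 0.810775;  √(1−r²) = 0.900430
√(n−2) = √54 = 7.348469
t = r·√(n−2)/√(1−r²) = 0.435 · 7.348469 / 0.900430 = 3.550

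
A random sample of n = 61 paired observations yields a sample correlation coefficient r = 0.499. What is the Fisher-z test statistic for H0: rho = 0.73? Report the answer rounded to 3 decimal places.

-2.900

z_r = atanh(0.499) = 0.547974,  z_0 = atanh(0.73) = 0.928727
SE = 1/√(n−3) = 1/√58 = 0.131306
z = (z_r − z_0)/SE = (0.547974 − 0.928727) / 0.131306 = -0.380753 / 0.131306 = -2.900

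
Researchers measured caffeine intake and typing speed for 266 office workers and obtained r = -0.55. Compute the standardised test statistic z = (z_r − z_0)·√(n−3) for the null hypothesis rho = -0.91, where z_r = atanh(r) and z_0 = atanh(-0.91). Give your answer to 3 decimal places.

Fisher z: atanh(-0.55) = -0.618381, atanh(-0.91) = -1.527524
z = (z_r − z_0)·√(n−3) = (-0.618381 − (-1.527524))·√263 = 0.909143 · 16.217275 = 14.744

14.744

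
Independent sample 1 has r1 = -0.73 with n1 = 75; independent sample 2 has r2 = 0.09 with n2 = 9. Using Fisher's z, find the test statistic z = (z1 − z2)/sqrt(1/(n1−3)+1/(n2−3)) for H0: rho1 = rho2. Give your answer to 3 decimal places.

-2.398

Fisher z-transforms: z1 = atanh(-0.73) = -0.928727, z2 = atanh(0.09) = 0.090244; difference d = -1.018971
Var(d) = 1/72 + 1/6 = 0.0138889 + 0.1666667 = 0.1805556
z = d/√Var(d) = -1.018971 / √0.1805556 = -1.018971 / 0.424918 = -2.398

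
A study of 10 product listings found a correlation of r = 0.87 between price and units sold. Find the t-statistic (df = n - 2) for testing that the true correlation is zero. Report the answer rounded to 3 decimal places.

4.991

1 − r² = 1 − 0.7569 = 0.2431;  √(1−r²) = 0.493052
√(n−2) = √8 = 2.828427
t = r·√(n−2)/√(1−r²) = 0.87 · 2.828427 / 0.493052 = 4.991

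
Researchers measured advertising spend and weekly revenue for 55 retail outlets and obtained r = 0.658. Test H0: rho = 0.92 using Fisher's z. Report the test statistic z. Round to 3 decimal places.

-5.767

z_r = atanh(0.658) = 0.789278,  z_0 = atanh(0.92) = 1.589027
SE = 1/√(n−3) = 1/√52 = 0.138675
z = (z_r − z_0)/SE = (0.789278 − 1.589027) / 0.138675 = -0.799749 / 0.138675 = -5.767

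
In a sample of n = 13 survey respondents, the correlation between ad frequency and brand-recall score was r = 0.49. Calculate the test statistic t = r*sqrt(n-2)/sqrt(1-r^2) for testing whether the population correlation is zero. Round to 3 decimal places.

1.864

1 − r² = 1 − 0.2401 = 0.7599;  √(1−r²) = 0.871722
√(n−2) = √11 = 3.316625
t = r·√(n−2)/√(1−r²) = 0.49 · 3.316625 / 0.871722 = 1.864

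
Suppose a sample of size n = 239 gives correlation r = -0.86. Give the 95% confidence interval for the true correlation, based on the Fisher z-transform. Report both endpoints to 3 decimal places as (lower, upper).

z_r = atanh(-0.86) = -1.293345;  SE = 1/√(n−3) = 1/√236 = 0.065094
z-limits: -1.293345 ± 1.960·0.065094 = -1.293345 ± 0.127584 = [-1.420929, -1.165761]
ρ-limits: (tanh -1.420929, tanh -1.165761) = (-0.890, -0.823)

(-0.890, -0.823)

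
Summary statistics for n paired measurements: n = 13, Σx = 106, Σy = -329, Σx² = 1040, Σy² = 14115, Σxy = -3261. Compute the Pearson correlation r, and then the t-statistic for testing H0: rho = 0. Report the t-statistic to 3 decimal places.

-2.322

Numerator: nΣxy − (Σx)(Σy) = 13·(-3261) − (106)(-329) = -7519
Denominator: √[(nΣx²−(Σx)²)(nΣy²−(Σy)²)]
  nΣx²−(Σx)² = 13·1040 − 11236 = 2284;  nΣy²−(Σy)² = 13·14115 − 108241 = 75254
  √(2284·75254) = √171880136 = 13110.3065
r = -7519 / 13110.3065 = -0.5735
t = r·√(n−2)/√(1−r²) = -0.5735·√11 / √(1−0.328902) = -1.902084 / 0.819206 = -2.322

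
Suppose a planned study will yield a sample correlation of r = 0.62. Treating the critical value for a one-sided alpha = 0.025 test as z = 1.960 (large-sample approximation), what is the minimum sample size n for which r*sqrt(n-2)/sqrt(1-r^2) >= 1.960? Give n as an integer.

r√(n−2)/√(1−r²) ≥ 1.960  ⇔  n−2 ≥ (1.960)²·(1−r²)/r²
(1−r²)/r² = (1−0.3844)/0.3844 = 1.6015
n ≥ 2 + 3.8416·1.6015 = 2 + 6.1523 = 8.1523
⌈8.1523⌉ = 9

9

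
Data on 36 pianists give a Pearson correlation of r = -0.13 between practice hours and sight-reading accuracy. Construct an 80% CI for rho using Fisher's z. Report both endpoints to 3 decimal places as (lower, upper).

(-0.340, 0.092)

z_r = atanh(-0.13) = -0.130740;  SE = 1/√(n−3) = 1/√33 = 0.174078
z-limits: -0.130740 ± 1.282·0.174078 = -0.130740 ± 0.223168 = [-0.353908, 0.092428]
ρ-limits: (tanh -0.353908, tanh 0.092428) = (-0.340, 0.092)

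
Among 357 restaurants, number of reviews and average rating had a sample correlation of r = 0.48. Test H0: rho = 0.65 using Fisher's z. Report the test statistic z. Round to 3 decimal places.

-4.747

Fisher z: atanh(0.48) = 0.522984, atanh(0.65) = 0.775299
z = (z_r − z_0)·√(n−3) = (0.522984 − 0.775299)·√354 = -0.252315 · 18.814888 = -4.747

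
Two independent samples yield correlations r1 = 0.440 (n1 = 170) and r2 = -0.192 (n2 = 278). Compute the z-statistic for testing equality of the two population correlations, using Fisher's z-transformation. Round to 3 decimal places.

6.795

z1 = atanh(0.440) = 0.472231,  z2 = atanh(-0.192) = -0.194413
SE = √(1/(n1−3) + 1/(n2−3)) = √(1/167 + 1/275) = √(0.0059880 + 0.0036364) = √0.0096244 = 0.098104
z = (z1 − z2)/SE = (0.472231 − (-0.194413)) / 0.098104 = 0.666644 / 0.098104 = 6.795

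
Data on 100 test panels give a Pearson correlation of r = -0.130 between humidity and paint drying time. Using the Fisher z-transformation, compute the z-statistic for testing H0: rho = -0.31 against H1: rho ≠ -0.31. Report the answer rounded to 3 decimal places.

z_r = atanh(-0.130) = -0.130740,  z_0 = atanh(-0.31) = -0.320545
SE = 1/√(n−3) = 1/√97 = 0.101535
z = (z_r − z_0)/SE = (-0.130740 − (-0.320545)) / 0.101535 = 0.189805 / 0.101535 = 1.869

1.869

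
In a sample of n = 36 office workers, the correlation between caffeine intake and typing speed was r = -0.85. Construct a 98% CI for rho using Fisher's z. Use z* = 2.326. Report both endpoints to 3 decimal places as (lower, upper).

(-0.930, -0.692)

z_r = atanh(-0.85) = -1.256153;  SE = 1/√(n−3) = 1/√33 = 0.174078
z-limits: -1.256153 ± 2.326·0.174078 = -1.256153 ± 0.404905 = [-1.661058, -0.851248]
ρ-limits: (tanh -1.661058, tanh -0.851248) = (-0.930, -0.692)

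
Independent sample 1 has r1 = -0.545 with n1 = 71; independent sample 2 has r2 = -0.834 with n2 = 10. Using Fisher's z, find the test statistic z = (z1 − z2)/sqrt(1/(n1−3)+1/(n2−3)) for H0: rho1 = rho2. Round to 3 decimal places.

Fisher z-transforms: z1 = atanh(-0.545) = -0.611241, z2 = atanh(-0.834) = -1.201133; difference d = 0.589892
Var(d) = 1/68 + 1/7 = 0.0147059 + 0.1428571 = 0.1575630
z = d/√Var(d) = 0.589892 / √0.1575630 = 0.589892 / 0.396942 = 1.486

1.486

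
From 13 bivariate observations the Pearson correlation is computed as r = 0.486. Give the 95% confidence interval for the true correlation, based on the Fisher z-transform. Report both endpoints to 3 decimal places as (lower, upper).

(-0.089, 0.818)

Fisher z: z_r = atanh(r) = ½·ln((1+0.486)/(1−0.486)) = 0.530810
SE(z) = 1/√(n−3) = 1/√10 = 0.316228
95% ⇒ z* = 1.960; margin = 1.960·0.316228 = 0.619807
CI on z-scale: (-0.088997, 1.150617)
Back-transform: tanh(-0.088997) = -0.088763, tanh(1.150617) = 0.817958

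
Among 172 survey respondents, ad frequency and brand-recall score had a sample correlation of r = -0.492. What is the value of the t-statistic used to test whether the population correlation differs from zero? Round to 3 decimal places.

-7.368

t = r·√(n−2) / √(1−r²) with r = -0.492, n = 172
  = -0.492·√170 / √(1 − 0.242064)
  = -0.492·13.038405 / 0.870595
  = -6.414895 / 0.870595 = -7.368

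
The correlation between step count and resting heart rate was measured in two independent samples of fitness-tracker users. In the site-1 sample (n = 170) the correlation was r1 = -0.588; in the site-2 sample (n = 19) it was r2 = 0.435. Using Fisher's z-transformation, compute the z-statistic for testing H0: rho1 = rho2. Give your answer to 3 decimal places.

-4.359

z1 = atanh(-0.588) = -0.674604,  z2 = atanh(0.435) = 0.466047
SE = √(1/(n1−3) + 1/(n2−3)) = √(1/167 + 1/16) = √(0.0059880 + 0.0625000) = √0.0684880 = 0.261702
z = (z1 − z2)/SE = (-0.674604 − 0.466047) / 0.261702 = -1.140651 / 0.261702 = -4.359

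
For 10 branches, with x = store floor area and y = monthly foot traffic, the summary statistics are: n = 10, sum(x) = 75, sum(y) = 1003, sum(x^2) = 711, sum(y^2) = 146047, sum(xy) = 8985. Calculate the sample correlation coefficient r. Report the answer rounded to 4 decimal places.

0.5630

S_xy = nΣxy − ΣxΣy = 10·8985 − 75·1003 = 89850 − 75225 = 14625
S_xx = nΣx² − (Σx)² = 10·711 − 75² = 7110 − 5625 = 1485
S_yy = nΣy² − (Σy)² = 10·146047 − 1003² = 1460470 − 1006009 = 454461
r = S_xy / √(S_xx·S_yy) = 14625 / √(1485·454461) = 14625 / √674874585 = 14625 / 25978.3484 = 0.5630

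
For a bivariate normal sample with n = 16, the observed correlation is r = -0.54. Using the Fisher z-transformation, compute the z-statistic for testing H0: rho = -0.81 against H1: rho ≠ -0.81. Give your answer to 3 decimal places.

1.885

Fisher z: atanh(-0.54) = -0.604156, atanh(-0.81) = -1.127029
z = (z_r − z_0)·√(n−3) = (-0.604156 − (-1.127029))·√13 = 0.522873 · 3.605551 = 1.885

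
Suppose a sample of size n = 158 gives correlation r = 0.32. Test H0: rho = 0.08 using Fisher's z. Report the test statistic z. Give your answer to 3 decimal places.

3.131

z_r = atanh(0.32) = 0.331647,  z_0 = atanh(0.08) = 0.080171
SE = 1/√(n−3) = 1/√155 = 0.080322
z = (z_r − z_0)/SE = (0.331647 − 0.080171) / 0.080322 = 0.251476 / 0.080322 = 3.131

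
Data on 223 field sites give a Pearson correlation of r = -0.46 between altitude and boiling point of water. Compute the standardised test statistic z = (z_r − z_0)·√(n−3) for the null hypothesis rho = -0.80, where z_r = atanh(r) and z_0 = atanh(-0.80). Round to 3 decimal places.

Fisher z: atanh(-0.46) = -0.497311, atanh(-0.80) = -1.098612
z = (z_r − z_0)·√(n−3) = (-0.497311 − (-1.098612))·√220 = 0.601301 · 14.832397 = 8.919

8.919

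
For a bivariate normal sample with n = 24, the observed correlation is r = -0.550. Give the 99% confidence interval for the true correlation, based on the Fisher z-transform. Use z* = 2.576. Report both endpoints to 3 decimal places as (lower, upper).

(-0.828, -0.056)

z_r = atanh(-0.550) = -0.618381;  SE = 1/√(n−3) = 1/√21 = 0.218218
z-limits: -0.618381 ± 2.576·0.218218 = -0.618381 ± 0.562130 = [-1.180511, -0.056251]
ρ-limits: (tanh -1.180511, tanh -0.056251) = (-0.828, -0.056)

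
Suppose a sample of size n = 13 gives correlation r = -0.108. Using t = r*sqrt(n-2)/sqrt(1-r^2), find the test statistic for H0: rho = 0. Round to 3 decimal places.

1 − r² = 1 − 0.011664 = 0.988336;  √(1−r²) = 0.994151
√(n−2) = √11 = 3.316625
t = r·√(n−2)/√(1−r²) = -0.108 · 3.316625 / 0.994151 = -0.360

-0.360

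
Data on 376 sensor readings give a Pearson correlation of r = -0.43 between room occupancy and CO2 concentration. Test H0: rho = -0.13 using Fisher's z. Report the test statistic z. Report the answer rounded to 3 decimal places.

Fisher z: atanh(-0.43) = -0.459897, atanh(-0.13) = -0.130740
z = (z_r − z_0)·√(n−3) = (-0.459897 − (-0.130740))·√373 = -0.329157 · 19.313208 = -6.357

-6.357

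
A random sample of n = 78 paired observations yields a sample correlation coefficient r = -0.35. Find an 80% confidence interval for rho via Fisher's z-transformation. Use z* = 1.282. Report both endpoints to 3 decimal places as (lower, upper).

(-0.473, -0.214)

Fisher z: z_r = atanh(r) = ½·ln((1+(-0.35))/(1−(-0.35))) = -0.365444
SE(z) = 1/√(n−3) = 1/√75 = 0.115470
80% ⇒ z* = 1.282; margin = 1.282·0.115470 = 0.148033
CI on z-scale: (-0.513477, -0.217411)
Back-transform: tanh(-0.513477) = -0.472650, tanh(-0.217411) = -0.214049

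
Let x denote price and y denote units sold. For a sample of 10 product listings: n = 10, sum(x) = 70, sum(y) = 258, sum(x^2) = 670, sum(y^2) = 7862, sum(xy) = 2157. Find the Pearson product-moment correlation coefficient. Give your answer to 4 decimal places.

0.7535

Numerator: nΣxy − (Σx)(Σy) = 10·2157 − (70)(258) = 3510
Denominator: √[(nΣx²−(Σx)²)(nΣy²−(Σy)²)]
  nΣx²−(Σx)² = 10·670 − 4900 = 1800;  nΣy²−(Σy)² = 10·7862 − 66564 = 12056
  √(1800·12056) = √21700800 = 4658.4117
r = 3510 / 4658.4117 = 0.7535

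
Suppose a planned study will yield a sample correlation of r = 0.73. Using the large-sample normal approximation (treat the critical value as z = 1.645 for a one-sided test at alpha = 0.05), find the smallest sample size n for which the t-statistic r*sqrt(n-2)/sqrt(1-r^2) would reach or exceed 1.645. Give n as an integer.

Need r·√(n−2)/√(1−r²) ≥ 1.645
√(n−2) ≥ 1.645·√(1−0.5329) / 0.73 = 1.645·0.683447 / 0.73 = 1.5401
n−2 ≥ 2.3719  ⇒  n ≥ 4.3719
Smallest integer n = 5

5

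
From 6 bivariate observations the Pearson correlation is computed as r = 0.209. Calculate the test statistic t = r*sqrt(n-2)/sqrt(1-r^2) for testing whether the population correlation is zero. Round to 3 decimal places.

1 − r² = 1 − 0.043681 = 0.956319;  √(1−r²) = 0.977916
√(n−2) = √4 = 2.000000
t = r·√(n−2)/√(1−r²) = 0.209 · 2.000000 / 0.977916 = 0.427

0.427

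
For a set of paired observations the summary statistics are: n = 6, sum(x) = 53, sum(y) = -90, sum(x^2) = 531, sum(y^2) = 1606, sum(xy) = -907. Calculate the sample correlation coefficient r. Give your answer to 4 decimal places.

S_xy = nΣxy − ΣxΣy = 6·(-907) − 53·(-90) = -5442 − (-4770) = -672
S_xx = nΣx² − (Σx)² = 6·531 − 53² = 3186 − 2809 = 377
S_yy = nΣy² − (Σy)² = 6·1606 − (-90)² = 9636 − 8100 = 1536
r = S_xy / √(S_xx·S_yy) = -672 / √(377·1536) = -672 / √579072 = -672 / 760.9678 = -0.8831

-0.8831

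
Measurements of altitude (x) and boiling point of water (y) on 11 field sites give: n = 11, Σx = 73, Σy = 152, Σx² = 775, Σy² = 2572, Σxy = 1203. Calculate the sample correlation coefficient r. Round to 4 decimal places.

Numerator: nΣxy − (Σx)(Σy) = 11·1203 − (73)(152) = 2137
Denominator: √[(nΣx²−(Σx)²)(nΣy²−(Σy)²)]
  nΣx²−(Σx)² = 11·775 − 5329 = 3196;  nΣy²−(Σy)² = 11·2572 − 23104 = 5188
  √(3196·5188) = √16580848 = 4071.9587
r = 2137 / 4071.9587 = 0.5248

0.5248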